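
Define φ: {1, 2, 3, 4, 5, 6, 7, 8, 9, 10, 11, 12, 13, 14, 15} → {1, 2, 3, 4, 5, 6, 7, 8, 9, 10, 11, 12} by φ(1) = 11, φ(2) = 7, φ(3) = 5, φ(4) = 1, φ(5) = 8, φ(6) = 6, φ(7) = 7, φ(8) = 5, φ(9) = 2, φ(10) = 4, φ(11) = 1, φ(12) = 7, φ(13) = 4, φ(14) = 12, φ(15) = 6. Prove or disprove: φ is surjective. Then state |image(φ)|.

No element maps to 3, so φ is not surjective.
The image of φ is {1, 2, 4, 5, 6, 7, 8, 11, 12}, which has 9 elements.

9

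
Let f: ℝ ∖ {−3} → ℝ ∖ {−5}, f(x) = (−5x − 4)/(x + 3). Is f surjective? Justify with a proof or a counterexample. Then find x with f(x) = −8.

-20/3

For any y ≠ −5, solving y(x + 3) = −5x − 4 for x gives a well-defined x ≠ −3. So f is surjective.
Solving f(x) = −8: cross-multiplying gives −5x − 4 = −8(x + 3), which rearranges to 3x = −20, so x = −20/3.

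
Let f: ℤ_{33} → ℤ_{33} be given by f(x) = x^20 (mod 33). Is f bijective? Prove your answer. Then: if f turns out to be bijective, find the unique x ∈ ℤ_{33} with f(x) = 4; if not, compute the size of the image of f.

4

f(1) = 1^20 = 1.
f(2): Repeated squaring mod 33: 2^1 ≡ 2, 2^2 ≡ 2² = 4, 2^4 ≡ 4² = 16, 2^8 ≡ 16² = 256 ≡ 25, 2^16 ≡ 25² = 625 ≡ 31. Since 20 = 16 + 4, 2^20 ≡ 31·16: 31·16 = 496 ≡ 1. So 2^20 ≡ 1 (mod 33).
So f(1) = f(2) = 1 while 1 ≠ 2, thus f is not injective, hence not bijective.
Since f is not bijective, we determine |image(f)|. Computing x^20 mod 33 for each x (by repeated squaring, reducing mod 33 at every step), the values f(0), f(1), …, f(32) are: 0, 1, 1, 12, 1, 1, 12, 1, 1, 12, 1, 22, 12, 1, 1, 12, 1, 1, 12, 1, 1, 12, 22, 1, 12, 1, 1, 12, 1, 1, 12, 1, 1.
The distinct values are {0, 1, 12, 22}; there are 4 of them.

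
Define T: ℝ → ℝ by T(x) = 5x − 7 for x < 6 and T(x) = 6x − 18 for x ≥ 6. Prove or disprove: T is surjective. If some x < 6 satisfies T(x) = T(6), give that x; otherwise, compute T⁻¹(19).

Both pieces are strictly increasing (slopes 5 and 6), so each is injective on its own interval.
The left piece maps (−∞, 6) onto (−∞, 23); the right piece maps [6, ∞) onto [18, ∞).
The union (−∞, 23) ∪ [18, ∞) covers ℝ, so T is surjective.
For the follow-up: the images overlap, so an x < 6 with T(x) = T(6) exists. T(6) = 18; solving 5x − 7 = 18 for x < 6 gives x = (18 + 7)/5 = 5.

5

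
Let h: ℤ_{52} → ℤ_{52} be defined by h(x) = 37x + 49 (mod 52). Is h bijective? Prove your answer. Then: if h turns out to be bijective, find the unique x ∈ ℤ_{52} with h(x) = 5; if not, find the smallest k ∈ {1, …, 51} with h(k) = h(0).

By definition, injectivity means: for all x_1, x_2 in the domain, h(x_1) = h(x_2) implies x_1 = x_2.
Suppose h(x_1) = h(x_2) in ℤ_{52}. Then 37x_1 + 49 ≡ 37x_2 + 49 (mod 52), thus 37(x_1 − x_2) ≡ 0 (mod 52).
Since gcd(37, 52) = 1, 37 is invertible modulo 52, thus x_1 − x_2 ≡ 0 (mod 52), i.e. x_1 = x_2.
We now compute 37⁻¹ mod 52 explicitly. Euclid's algorithm: 52 = 1·37 + 15, 37 = 2·15 + 7, 15 = 2·7 + 1; back-substituting gives 1 = 45·37 − 32·52, so 37⁻¹ ≡ 45 (mod 52).
For any y ∈ ℤ_{52}, x = 45(y − 49) mod 52 satisfies h(x) = 37·45(y − 49) + 49 ≡ y (since 37·45 ≡ 1 mod 52). So every y has a preimage.
Therefore h is bijective.
Since h is bijective, we compute h⁻¹(5): solve 37x + 49 ≡ 5 (mod 52), i.e. 37x ≡ 8 (mod 52).
Multiplying by 37⁻¹ = 45 gives x ≡ 45·8 = 360 = 6·52 + 48 ≡ 48 (mod 52).
Check: h(48) = 37·48 + 49 = 1825 = 35·52 + 5 ≡ 5 (mod 52).

48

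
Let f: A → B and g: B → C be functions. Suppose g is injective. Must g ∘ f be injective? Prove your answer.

not injective

No. Take A = {1, 2}, B = C = {1, 2, 3}, f(1) = f(2) = 1, and g = identity (injective).
Then (g ∘ f)(1) = (g ∘ f)(2) = 1 with 1 ≠ 2, so g ∘ f is not injective.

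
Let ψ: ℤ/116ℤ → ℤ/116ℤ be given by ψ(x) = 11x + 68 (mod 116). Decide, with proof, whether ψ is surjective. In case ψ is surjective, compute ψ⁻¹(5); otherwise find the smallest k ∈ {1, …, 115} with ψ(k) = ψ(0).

Since gcd(11, 116) = 1, 11 is invertible modulo 116. Euclid's algorithm: 116 = 10·11 + 6, 11 = 1·6 + 5, 6 = 1·5 + 1; back-substituting gives 1 = 95·11 − 9·116, so 11⁻¹ ≡ 95 (mod 116).
For any y ∈ ℤ/116ℤ, x = 95(y − 68) mod 116 satisfies ψ(x) = 11·95(y − 68) + 68 ≡ y (since 11·95 ≡ 1 mod 116). So every y has a preimage.
Therefore ψ is surjective.
Since ψ is surjective, we find ψ⁻¹(5): we need 11x ≡ 5 − 68 ≡ 53 (mod 116). Using 11⁻¹ = 95: x ≡ 95·53 = 5035 = 43·116 + 47, so x = 47.
Check: ψ(47) = 11·47 + 68 = 585 = 5·116 + 5 ≡ 5 (mod 116).

47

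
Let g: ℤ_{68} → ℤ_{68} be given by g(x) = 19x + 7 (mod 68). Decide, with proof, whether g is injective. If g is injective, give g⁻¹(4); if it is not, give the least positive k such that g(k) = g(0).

7

If g(a) = g(b), then 19a ≡ 19b (mod 68). Because gcd(19, 68) = 1, we may cancel 19 to get a ≡ b (mod 68).
Thus g is injective.
We now compute 19⁻¹ mod 68 explicitly. Euclid's algorithm: 68 = 3·19 + 11, 19 = 1·11 + 8, 11 = 1·8 + 3, 8 = 2·3 + 2, 3 = 1·2 + 1; back-substituting gives 1 = 43·19 − 12·68, so 19⁻¹ ≡ 43 (mod 68).
Since g is injective, we compute g⁻¹(4): solve 19x + 7 ≡ 4 (mod 68), i.e. 19x ≡ 65 (mod 68).
Multiplying by 19⁻¹ = 43 gives x ≡ 43·65 = 2795 = 41·68 + 7 ≡ 7 (mod 68).
Check: g(7) = 19·7 + 7 = 140 = 2·68 + 4 ≡ 4 (mod 68).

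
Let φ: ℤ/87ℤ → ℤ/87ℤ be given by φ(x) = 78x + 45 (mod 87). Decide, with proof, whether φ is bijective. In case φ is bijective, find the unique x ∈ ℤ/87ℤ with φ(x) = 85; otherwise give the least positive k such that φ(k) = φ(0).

We have gcd(78, 87) = 3 > 1. Taking s = 0 and t = 29: φ(0) = 45 and φ(29) = 78·29 + 45 = 2307 ≡ 45 (mod 87).
So φ(0) = φ(29) while 0 ≠ 29, so φ is not injective, hence not bijective.
Since φ is not bijective, we find the least positive k with φ(k) = φ(0): this means 78k ≡ 0 (mod 87), i.e. 87 ∣ 78k. Since gcd(78, 87) = 3, dividing through by 3 this holds exactly when 29 ∣ 26k, and as gcd(26, 29) = 1, exactly when 29 ∣ k.
The smallest positive such k is 29.

29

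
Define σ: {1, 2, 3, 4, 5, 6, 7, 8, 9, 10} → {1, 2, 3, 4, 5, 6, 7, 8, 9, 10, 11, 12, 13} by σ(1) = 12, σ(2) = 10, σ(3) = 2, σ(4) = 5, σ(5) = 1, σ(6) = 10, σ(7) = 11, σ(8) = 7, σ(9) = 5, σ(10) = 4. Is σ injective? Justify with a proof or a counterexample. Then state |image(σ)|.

σ(2) = 10 = σ(6) with 2 ≠ 6, so σ is not injective.
The image of σ is {1, 2, 4, 5, 7, 10, 11, 12}, which has 8 elements.

8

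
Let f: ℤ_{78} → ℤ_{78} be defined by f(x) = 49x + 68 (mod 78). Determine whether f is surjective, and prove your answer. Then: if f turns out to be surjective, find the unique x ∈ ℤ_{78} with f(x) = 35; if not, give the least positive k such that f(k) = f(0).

63

Since gcd(49, 78) = 1, 49 is invertible modulo 78. Euclid's algorithm: 78 = 1·49 + 29, 49 = 1·29 + 20, 29 = 1·20 + 9, 20 = 2·9 + 2, 9 = 4·2 + 1; back-substituting gives 1 = 43·49 − 27·78, so 49⁻¹ ≡ 43 (mod 78).
For any y ∈ ℤ_{78}, x = 43(y − 68) mod 78 satisfies f(x) = 49·43(y − 68) + 68 ≡ y (since 49·43 ≡ 1 mod 78). So every y has a preimage.
Thus f is surjective.
Since f is surjective, we find f⁻¹(35): we need 49x ≡ 35 − 68 ≡ 45 (mod 78). Using 49⁻¹ = 43: x ≡ 43·45 = 1935 = 24·78 + 63, so x = 63.
Check: f(63) = 49·63 + 68 = 3155 = 40·78 + 35 ≡ 35 (mod 78).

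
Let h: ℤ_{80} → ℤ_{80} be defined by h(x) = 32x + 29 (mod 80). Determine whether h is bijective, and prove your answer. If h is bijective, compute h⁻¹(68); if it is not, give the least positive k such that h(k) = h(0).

5

Recall that h is injective when h(s) = h(t) forces s = t.
We have gcd(32, 80) = 16 > 1. Taking s = 0 and t = 5: h(0) = 29 and h(5) = 32·5 + 29 = 189 ≡ 29 (mod 80).
So h(0) = h(5) while 0 ≠ 5, hence h is not injective, hence not bijective.
Since h is not bijective, we find the least positive k with h(k) = h(0): this means 32k ≡ 0 (mod 80), i.e. 80 ∣ 32k. Since gcd(32, 80) = 16, dividing through by 16 this holds exactly when 5 ∣ 2k, and as gcd(2, 5) = 1, exactly when 5 ∣ k.
The smallest positive such k is 5.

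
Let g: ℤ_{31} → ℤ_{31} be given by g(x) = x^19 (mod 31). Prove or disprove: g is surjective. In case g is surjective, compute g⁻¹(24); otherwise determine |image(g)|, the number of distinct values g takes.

Since 31 is prime, the nonzero elements of ℤ_{31} form a cyclic group of order 30.
As gcd(19, 30) = 1, raising to the 19th power is a bijection on this group: if s^19 ≡ t^19 then (st^{−1})^19 = 1, and the only element of order dividing gcd(19, 30) = 1 is 1, so s = t.
With g(0) = 0 this makes g injective on all of ℤ_{31}, hence bijective (finite equal-size domain and codomain). In particular g is surjective.
Since g is surjective, we find the preimage of 24. The inverse of x ↦ x^19 on (ℤ_{31})^× is x ↦ x^19, because 19·19 = 361 = 12·30 + 1 ≡ 1 (mod 30) and x^{30} = 1 for x ≠ 0 (Fermat). So g⁻¹(24) = 24^19 mod 31.
Repeated squaring mod 31: 24^1 ≡ 24, 24^2 ≡ 24² = 576 ≡ 18, 24^4 ≡ 18² = 324 ≡ 14, 24^8 ≡ 14² = 196 ≡ 10, 24^16 ≡ 10² = 100 ≡ 7. Since 19 = 16 + 2 + 1, 24^19 ≡ 7·18·24: 7·18 = 126 ≡ 2, then 2·24 = 48 ≡ 17. So 24^19 ≡ 17 (mod 31).
Hence g⁻¹(24) = 17.

17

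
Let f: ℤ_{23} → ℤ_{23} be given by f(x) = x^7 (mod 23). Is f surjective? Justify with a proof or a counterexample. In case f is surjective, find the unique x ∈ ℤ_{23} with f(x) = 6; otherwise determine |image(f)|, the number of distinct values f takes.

18

Since 23 is prime, the nonzero elements of ℤ_{23} form a cyclic group of order 22.
As gcd(7, 22) = 1, raising to the 7th power is a bijection on this group: if s^7 ≡ t^7 then (st^{−1})^7 = 1, and the only element of order dividing gcd(7, 22) = 1 is 1, so s = t.
With f(0) = 0 this makes f injective on all of ℤ_{23}, hence bijective (finite equal-size domain and codomain). In particular f is surjective.
Since f is surjective, we find the preimage of 6. The inverse of x ↦ x^7 on (ℤ_{23})^× is x ↦ x^19, because 7·19 = 133 = 6·22 + 1 ≡ 1 (mod 22) and x^{22} = 1 for x ≠ 0 (Fermat). So f⁻¹(6) = 6^19 mod 23.
Repeated squaring mod 23: 6^1 ≡ 6, 6^2 ≡ 6² = 36 ≡ 13, 6^4 ≡ 13² = 169 ≡ 8, 6^8 ≡ 8² = 64 ≡ 18, 6^16 ≡ 18² = 324 ≡ 2. Since 19 = 16 + 2 + 1, 6^19 ≡ 2·13·6: 2·13 = 26 ≡ 3, then 3·6 = 18. So 6^19 ≡ 18 (mod 23).
Hence f⁻¹(6) = 18.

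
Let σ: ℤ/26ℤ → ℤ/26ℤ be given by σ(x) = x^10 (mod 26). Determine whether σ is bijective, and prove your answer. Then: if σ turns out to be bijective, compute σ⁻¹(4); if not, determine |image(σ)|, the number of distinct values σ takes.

σ(12): Repeated squaring mod 26: 12^1 ≡ 12, 12^2 ≡ 12² = 144 ≡ 14, 12^4 ≡ 14² = 196 ≡ 14, 12^8 ≡ 14² = 196 ≡ 14. Since 10 = 8 + 2, 12^10 ≡ 14·14: 14·14 = 196 ≡ 14. So 12^10 ≡ 14 (mod 26).
σ(14): Repeated squaring mod 26: 14^1 ≡ 14, 14^2 ≡ 14² = 196 ≡ 14, 14^4 ≡ 14² = 196 ≡ 14, 14^8 ≡ 14² = 196 ≡ 14. Since 10 = 8 + 2, 14^10 ≡ 14·14: 14·14 = 196 ≡ 14. So 14^10 ≡ 14 (mod 26).
So σ(12) = σ(14) = 14 while 12 ≠ 14, hence σ is not injective, hence not bijective.
Since σ is not bijective, we determine |image(σ)|. Computing x^10 mod 26 for each x (by repeated squaring, reducing mod 26 at every step), the values σ(0), σ(1), …, σ(25) are: 0, 1, 10, 3, 22, 25, 4, 17, 12, 9, 16, 23, 14, 13, 14, 23, 16, 9, 12, 17, 4, 25, 22, 3, 10, 1.
The distinct values are {0, 1, 3, 4, 9, 10, 12, 13, 14, 16, 17, 22, 23, 25}; there are 14 of them.

14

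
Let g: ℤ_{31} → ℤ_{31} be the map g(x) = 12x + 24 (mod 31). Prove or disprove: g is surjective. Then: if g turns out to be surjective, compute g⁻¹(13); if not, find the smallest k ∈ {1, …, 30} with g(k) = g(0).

By definition, surjectivity means every element of the codomain has a preimage under g.
Since gcd(12, 31) = 1, 12 is invertible modulo 31. Euclid's algorithm: 31 = 2·12 + 7, 12 = 1·7 + 5, 7 = 1·5 + 2, 5 = 2·2 + 1; back-substituting gives 1 = 13·12 − 5·31, so 12⁻¹ ≡ 13 (mod 31).
For any y ∈ ℤ_{31}, x = 13(y − 24) mod 31 satisfies g(x) = 12·13(y − 24) + 24 ≡ y (since 12·13 ≡ 1 mod 31). So every y has a preimage.
Hence g is surjective.
Since g is surjective, we compute g⁻¹(13): solve 12x + 24 ≡ 13 (mod 31), i.e. 12x ≡ 20 (mod 31).
Multiplying by 12⁻¹ = 13 gives x ≡ 13·20 = 260 = 8·31 + 12 ≡ 12 (mod 31).
Check: g(12) = 12·12 + 24 = 168 = 5·31 + 13 ≡ 13 (mod 31).

12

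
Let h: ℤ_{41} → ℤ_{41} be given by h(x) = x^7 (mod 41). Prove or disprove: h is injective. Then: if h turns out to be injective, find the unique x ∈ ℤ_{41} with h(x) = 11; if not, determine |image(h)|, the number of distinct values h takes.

22

Since 41 is prime, the nonzero elements of ℤ_{41} form a cyclic group of order 40.
As gcd(7, 40) = 1, raising to the 7th power is a bijection on this group: if u^7 ≡ v^7 then (uv^{−1})^7 = 1, and the only element of order dividing gcd(7, 40) = 1 is 1, so u = v.
With h(0) = 0 this makes h injective on all of ℤ_{41}, hence bijective (finite equal-size domain and codomain). In particular h is injective.
Since h is injective, we find the preimage of 11. The inverse of x ↦ x^7 on (ℤ_{41})^× is x ↦ x^23, because 7·23 = 161 = 4·40 + 1 ≡ 1 (mod 40) and x^{40} = 1 for x ≠ 0 (Fermat). So h⁻¹(11) = 11^23 mod 41.
Repeated squaring mod 41: 11^1 ≡ 11, 11^2 ≡ 11² = 121 ≡ 39, 11^4 ≡ 39² = 1521 ≡ 4, 11^8 ≡ 4² = 16, 11^16 ≡ 16² = 256 ≡ 10. Since 23 = 16 + 4 + 2 + 1, 11^23 ≡ 10·4·39·11: 10·4 = 40, then 40·39 = 1560 ≡ 2, then 2·11 = 22. So 11^23 ≡ 22 (mod 41).
Hence h⁻¹(11) = 22.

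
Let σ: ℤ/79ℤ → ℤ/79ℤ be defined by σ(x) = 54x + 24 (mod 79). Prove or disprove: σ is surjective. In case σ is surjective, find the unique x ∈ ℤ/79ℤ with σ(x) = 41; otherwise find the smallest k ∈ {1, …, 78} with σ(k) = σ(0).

72

Recall: surjectivity means every element of the codomain has a preimage under σ.
Since gcd(54, 79) = 1, 54 is invertible modulo 79. Euclid's algorithm: 79 = 1·54 + 25, 54 = 2·25 + 4, 25 = 6·4 + 1; back-substituting gives 1 = 60·54 − 41·79, so 54⁻¹ ≡ 60 (mod 79).
Then y ↦ 60(y − 24) is a two-sided inverse to σ, so every y ∈ ℤ/79ℤ has a preimage.
So σ is surjective.
Since σ is surjective, we find σ⁻¹(41): we need 54x ≡ 41 − 24 ≡ 17 (mod 79). Using 54⁻¹ = 60: x ≡ 60·17 = 1020 = 12·79 + 72, so x = 72.
Check: σ(72) = 54·72 + 24 = 3912 = 49·79 + 41 ≡ 41 (mod 79).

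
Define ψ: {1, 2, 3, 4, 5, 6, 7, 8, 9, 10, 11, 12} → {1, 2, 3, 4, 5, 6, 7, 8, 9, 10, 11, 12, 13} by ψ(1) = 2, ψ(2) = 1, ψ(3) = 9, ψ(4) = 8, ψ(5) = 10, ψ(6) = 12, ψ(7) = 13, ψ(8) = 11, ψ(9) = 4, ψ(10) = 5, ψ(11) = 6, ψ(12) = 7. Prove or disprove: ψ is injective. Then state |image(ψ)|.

The values ψ(1), …, ψ(12) are 2, 1, 9, 8, 10, 12, 13, 11, 4, 5, 6, 7 — all distinct.
So ψ(x_1) = ψ(x_2) only when x_1 = x_2, and ψ is injective.
The image of ψ is {1, 2, 4, 5, 6, 7, 8, 9, 10, 11, 12, 13}, which has 12 elements.

12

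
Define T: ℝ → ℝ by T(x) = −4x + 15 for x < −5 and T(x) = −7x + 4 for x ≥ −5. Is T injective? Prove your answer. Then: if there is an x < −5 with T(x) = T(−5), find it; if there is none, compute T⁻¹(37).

-6

Both pieces are strictly decreasing (slopes −4 and −7), so each is injective on its own interval.
The left piece maps (−∞, −5) onto (35, ∞); the right piece maps [−5, ∞) onto (−∞, 39].
These images overlap. In particular T(−5) = 39 (right piece), and solving −4x + 15 = 39 on the left piece gives x = −6 < −5.
So T(−6) = T(−5) with −6 ≠ −5, and T is not injective. This x = −6 is the requested value below −5.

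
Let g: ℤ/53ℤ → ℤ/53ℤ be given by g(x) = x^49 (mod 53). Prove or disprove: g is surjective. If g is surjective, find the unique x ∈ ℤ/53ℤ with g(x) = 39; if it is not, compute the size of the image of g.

Since 53 is prime, the nonzero elements of ℤ/53ℤ form a cyclic group of order 52.
As gcd(49, 52) = 1, raising to the 49th power is a bijection on this group: if x_1^49 ≡ x_2^49 then (x_1x_2^{−1})^49 = 1, and the only element of order dividing gcd(49, 52) = 1 is 1, so x_1 = x_2.
With g(0) = 0 this makes g injective on all of ℤ/53ℤ, hence bijective (finite equal-size domain and codomain). In particular g is surjective.
Since g is surjective, we find the preimage of 39. The inverse of x ↦ x^49 on (ℤ/53ℤ)^× is x ↦ x^17, because 49·17 = 833 = 16·52 + 1 ≡ 1 (mod 52) and x^{52} = 1 for x ≠ 0 (Fermat). So g⁻¹(39) = 39^17 mod 53.
Repeated squaring mod 53: 39^1 ≡ 39, 39^2 ≡ 39² = 1521 ≡ 37, 39^4 ≡ 37² = 1369 ≡ 44, 39^8 ≡ 44² = 1936 ≡ 28, 39^16 ≡ 28² = 784 ≡ 42. Since 17 = 16 + 1, 39^17 ≡ 42·39: 42·39 = 1638 ≡ 48. So 39^17 ≡ 48 (mod 53).
Hence g⁻¹(39) = 48.

48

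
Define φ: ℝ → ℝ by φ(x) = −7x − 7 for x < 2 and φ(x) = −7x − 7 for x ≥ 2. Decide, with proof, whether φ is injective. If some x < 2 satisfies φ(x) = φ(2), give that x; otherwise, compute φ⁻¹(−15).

Both pieces are strictly decreasing (slopes −7 and −7), so each is injective on its own interval.
The left piece maps (−∞, 2) onto (−21, ∞); the right piece maps [2, ∞) onto (−∞, −21].
These images are disjoint, so no value is attained by both pieces. Thus φ is injective.
Because the two images are disjoint, no x < 2 has φ(x) = φ(2), so we compute φ⁻¹(−15): −15 lies in (−21, ∞), so solve −7x − 7 = −15: x = (−15 + 7)/(−7) = 8/7.

8/7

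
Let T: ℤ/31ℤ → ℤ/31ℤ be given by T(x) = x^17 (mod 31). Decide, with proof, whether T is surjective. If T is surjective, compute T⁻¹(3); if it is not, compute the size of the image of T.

11

Since 31 is prime, the nonzero elements of ℤ/31ℤ form a cyclic group of order 30.
As gcd(17, 30) = 1, raising to the 17th power is a bijection on this group: if u^17 ≡ v^17 then (uv^{−1})^17 = 1, and the only element of order dividing gcd(17, 30) = 1 is 1, so u = v.
With T(0) = 0 this makes T injective on all of ℤ/31ℤ, hence bijective (finite equal-size domain and codomain). In particular T is surjective.
Since T is surjective, we find the preimage of 3. The inverse of x ↦ x^17 on (ℤ/31ℤ)^× is x ↦ x^23, because 17·23 = 391 = 13·30 + 1 ≡ 1 (mod 30) and x^{30} = 1 for x ≠ 0 (Fermat). So T⁻¹(3) = 3^23 mod 31.
Repeated squaring mod 31: 3^1 ≡ 3, 3^2 ≡ 3² = 9, 3^4 ≡ 9² = 81 ≡ 19, 3^8 ≡ 19² = 361 ≡ 20, 3^16 ≡ 20² = 400 ≡ 28. Since 23 = 16 + 4 + 2 + 1, 3^23 ≡ 28·19·9·3: 28·19 = 532 ≡ 5, then 5·9 = 45 ≡ 14, then 14·3 = 42 ≡ 11. So 3^23 ≡ 11 (mod 31).
Hence T⁻¹(3) = 11.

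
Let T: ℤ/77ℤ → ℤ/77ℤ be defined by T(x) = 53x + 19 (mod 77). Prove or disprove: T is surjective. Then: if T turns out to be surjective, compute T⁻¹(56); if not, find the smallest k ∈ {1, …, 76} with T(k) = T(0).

Since gcd(53, 77) = 1, 53 is invertible modulo 77. Euclid's algorithm: 77 = 1·53 + 24, 53 = 2·24 + 5, 24 = 4·5 + 4, 5 = 1·4 + 1; back-substituting gives 1 = 16·53 − 11·77, so 53⁻¹ ≡ 16 (mod 77).
For any y ∈ ℤ/77ℤ, x = 16(y − 19) mod 77 satisfies T(x) = 53·16(y − 19) + 19 ≡ y (since 53·16 ≡ 1 mod 77). So every y has a preimage.
Thus T is surjective.
Since T is surjective, we compute T⁻¹(56): solve 53x + 19 ≡ 56 (mod 77), i.e. 53x ≡ 37 (mod 77).
Multiplying by 53⁻¹ = 16 gives x ≡ 16·37 = 592 = 7·77 + 53 ≡ 53 (mod 77).
Check: T(53) = 53·53 + 19 = 2828 = 36·77 + 56 ≡ 56 (mod 77).

53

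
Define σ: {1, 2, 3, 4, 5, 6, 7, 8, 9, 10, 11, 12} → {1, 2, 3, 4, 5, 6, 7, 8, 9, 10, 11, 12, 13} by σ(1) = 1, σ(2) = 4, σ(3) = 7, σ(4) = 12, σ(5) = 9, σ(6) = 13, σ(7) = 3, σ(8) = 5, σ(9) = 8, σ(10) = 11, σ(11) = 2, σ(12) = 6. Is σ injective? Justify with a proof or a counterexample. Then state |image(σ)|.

12

The values σ(1), …, σ(12) are 1, 4, 7, 12, 9, 13, 3, 5, 8, 11, 2, 6 — all distinct.
So σ(s) = σ(t) only when s = t, and σ is injective.
The image of σ is {1, 2, 3, 4, 5, 6, 7, 8, 9, 11, 12, 13}, which has 12 elements.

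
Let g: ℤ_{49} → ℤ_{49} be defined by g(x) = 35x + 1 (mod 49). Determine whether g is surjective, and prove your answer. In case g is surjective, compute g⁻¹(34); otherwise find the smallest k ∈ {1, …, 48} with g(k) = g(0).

7

By definition, surjectivity means every element of the codomain has a preimage under g.
Since gcd(35, 49) = 7, we have 35x ≡ 0 (mod 7) for all x, so g(x) ≡ 1 (mod 7).
But 0 ≢ 1 (mod 7), so 0 ∈ ℤ_{49} has no preimage. Hence g is not surjective.
Since g is not surjective, we find the least positive k with g(k) = g(0): this means 35k ≡ 0 (mod 49), i.e. 49 ∣ 35k. Since gcd(35, 49) = 7, dividing through by 7 this holds exactly when 7 ∣ 5k, and as gcd(5, 7) = 1, exactly when 7 ∣ k.
The smallest positive such k is 7.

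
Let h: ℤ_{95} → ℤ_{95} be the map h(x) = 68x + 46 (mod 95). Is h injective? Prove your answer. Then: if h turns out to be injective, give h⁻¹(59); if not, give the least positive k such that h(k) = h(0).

91

Suppose h(a) = h(b) in ℤ_{95}. Then 68a + 46 ≡ 68b + 46 (mod 95), thus 68(a − b) ≡ 0 (mod 95).
Since gcd(68, 95) = 1, 68 is invertible modulo 95, thus a − b ≡ 0 (mod 95), i.e. a = b.
Thus h is injective.
We now compute 68⁻¹ mod 95 explicitly. Euclid's algorithm: 95 = 1·68 + 27, 68 = 2·27 + 14, 27 = 1·14 + 13, 14 = 1·13 + 1; back-substituting gives 1 = 7·68 − 5·95, so 68⁻¹ ≡ 7 (mod 95).
Since h is injective, we compute h⁻¹(59): solve 68x + 46 ≡ 59 (mod 95), i.e. 68x ≡ 13 (mod 95).
Multiplying by 68⁻¹ = 7 gives x ≡ 7·13 = 91 ≡ 91 (mod 95).
Check: h(91) = 68·91 + 46 = 6234 = 65·95 + 59 ≡ 59 (mod 95).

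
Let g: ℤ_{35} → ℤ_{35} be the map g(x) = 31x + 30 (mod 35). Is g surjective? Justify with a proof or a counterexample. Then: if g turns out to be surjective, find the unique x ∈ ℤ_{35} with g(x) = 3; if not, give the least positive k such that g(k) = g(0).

Recall: g is surjective if every y in the codomain equals g(x) for some x in the domain.
Since gcd(31, 35) = 1, 31 is invertible modulo 35. Euclid's algorithm: 35 = 1·31 + 4, 31 = 7·4 + 3, 4 = 1·3 + 1; back-substituting gives 1 = 26·31 − 23·35, so 31⁻¹ ≡ 26 (mod 35).
For any y ∈ ℤ_{35}, x = 26(y − 30) mod 35 satisfies g(x) = 31·26(y − 30) + 30 ≡ y (since 31·26 ≡ 1 mod 35). So every y has a preimage.
So g is surjective.
Since g is surjective, we find g⁻¹(3): we need 31x ≡ 3 − 30 ≡ 8 (mod 35). Using 31⁻¹ = 26: x ≡ 26·8 = 208 = 5·35 + 33, so x = 33.
Check: g(33) = 31·33 + 30 = 1053 = 30·35 + 3 ≡ 3 (mod 35).

33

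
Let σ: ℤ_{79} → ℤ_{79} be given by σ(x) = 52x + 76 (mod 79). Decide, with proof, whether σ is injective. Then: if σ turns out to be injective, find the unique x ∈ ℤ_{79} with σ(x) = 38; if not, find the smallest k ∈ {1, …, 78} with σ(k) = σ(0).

Suppose σ(a) = σ(b) in ℤ_{79}. Then 52a + 76 ≡ 52b + 76 (mod 79), hence 52(a − b) ≡ 0 (mod 79).
Since gcd(52, 79) = 1, 52 is invertible modulo 79, therefore a − b ≡ 0 (mod 79), i.e. a = b.
Thus σ is injective.
We now compute 52⁻¹ mod 79 explicitly. Euclid's algorithm: 79 = 1·52 + 27, 52 = 1·27 + 25, 27 = 1·25 + 2, 25 = 12·2 + 1; back-substituting gives 1 = 38·52 − 25·79, so 52⁻¹ ≡ 38 (mod 79).
Since σ is injective, we find σ⁻¹(38): we need 52x ≡ 38 − 76 ≡ 41 (mod 79). Using 52⁻¹ = 38: x ≡ 38·41 = 1558 = 19·79 + 57, so x = 57.
Check: σ(57) = 52·57 + 76 = 3040 = 38·79 + 38 ≡ 38 (mod 79).

57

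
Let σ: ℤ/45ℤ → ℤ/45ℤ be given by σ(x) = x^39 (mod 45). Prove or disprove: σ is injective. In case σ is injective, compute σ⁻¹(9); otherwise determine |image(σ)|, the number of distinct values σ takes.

15

σ(0) = 0^39 = 0.
σ(15): Repeated squaring mod 45: 15^1 ≡ 15, 15^2 ≡ 15² = 225 ≡ 0, 15^4 ≡ 0² = 0, 15^8 ≡ 0² = 0, 15^16 ≡ 0² = 0, 15^32 ≡ 0² = 0. Since 39 = 32 + 4 + 2 + 1, 15^39 ≡ 0·0·0·15: 0·0 = 0, then 0·0 = 0, then 0·15 = 0. So 15^39 ≡ 0 (mod 45).
So σ(0) = σ(15) = 0 while 0 ≠ 15, therefore σ is not injective.
Since σ is not injective, we determine |image(σ)|. Computing x^39 mod 45 for each x (by repeated squaring, reducing mod 45 at every step), the values σ(0), σ(1), …, σ(44) are: 0, 1, 8, 27, 19, 35, 36, 28, 17, 9, 10, 26, 18, 37, 44, 0, 1, 8, 27, 19, 35, 36, 28, 17, 9, 10, 26, 18, 37, 44, 0, 1, 8, 27, 19, 35, 36, 28, 17, 9, 10, 26, 18, 37, 44.
The distinct values are {0, 1, 8, 9, 10, 17, 18, 19, 26, 27, 28, 35, 36, 37, 44}; there are 15 of them.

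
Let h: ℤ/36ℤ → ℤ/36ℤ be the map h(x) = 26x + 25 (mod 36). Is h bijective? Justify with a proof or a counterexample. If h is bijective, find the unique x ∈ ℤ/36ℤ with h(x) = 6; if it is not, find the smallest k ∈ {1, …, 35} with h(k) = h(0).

18

We have gcd(26, 36) = 2 > 1. Taking x_1 = 0 and x_2 = 18: h(0) = 25 and h(18) = 26·18 + 25 = 493 ≡ 25 (mod 36).
So h(0) = h(18) while 0 ≠ 18, therefore h is not injective, hence not bijective.
Since h is not bijective, we find the least positive k with h(k) = h(0): this means 26k ≡ 0 (mod 36), i.e. 36 ∣ 26k. Since gcd(26, 36) = 2, dividing through by 2 this holds exactly when 18 ∣ 13k, and as gcd(13, 18) = 1, exactly when 18 ∣ k.
The smallest positive such k is 18.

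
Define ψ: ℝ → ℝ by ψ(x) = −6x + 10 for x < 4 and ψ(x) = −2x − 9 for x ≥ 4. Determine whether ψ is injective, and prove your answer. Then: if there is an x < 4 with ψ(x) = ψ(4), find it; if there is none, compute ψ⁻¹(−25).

Both pieces are strictly decreasing (slopes −6 and −2), so each is injective on its own interval.
The left piece maps (−∞, 4) onto (−14, ∞); the right piece maps [4, ∞) onto (−∞, −17].
These images are disjoint, so no value is attained by both pieces. So ψ is injective.
Because the two images are disjoint, no x < 4 has ψ(x) = ψ(4), so we compute ψ⁻¹(−25): −25 lies in (−∞, −17], so solve −2x − 9 = −25: x = (−25 + 9)/(−2) = 8.

8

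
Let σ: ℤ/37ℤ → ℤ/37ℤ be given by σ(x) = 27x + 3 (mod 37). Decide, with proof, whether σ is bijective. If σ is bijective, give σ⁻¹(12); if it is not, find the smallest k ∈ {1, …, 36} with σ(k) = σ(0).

25

If σ(a) = σ(b), then 27a ≡ 27b (mod 37). Because gcd(27, 37) = 1, we may cancel 27 to get a ≡ b (mod 37).
We now compute 27⁻¹ mod 37 explicitly. Euclid's algorithm: 37 = 1·27 + 10, 27 = 2·10 + 7, 10 = 1·7 + 3, 7 = 2·3 + 1; back-substituting gives 1 = 11·27 − 8·37, so 27⁻¹ ≡ 11 (mod 37).
Then y ↦ 11(y − 3) is a two-sided inverse to σ, so every y ∈ ℤ/37ℤ has a preimage.
Therefore σ is bijective.
Since σ is bijective, we find σ⁻¹(12): we need 27x ≡ 12 − 3 ≡ 9 (mod 37). Using 27⁻¹ = 11: x ≡ 11·9 = 99 = 2·37 + 25, so x = 25.
Check: σ(25) = 27·25 + 3 = 678 = 18·37 + 12 ≡ 12 (mod 37).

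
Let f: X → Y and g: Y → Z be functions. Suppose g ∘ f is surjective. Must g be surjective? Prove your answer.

surjective

Let c ∈ Z. Since g ∘ f is surjective, some a ∈ X has g(f(a)) = c. Then b = f(a) ∈ Y satisfies g(b) = c. So g is surjective.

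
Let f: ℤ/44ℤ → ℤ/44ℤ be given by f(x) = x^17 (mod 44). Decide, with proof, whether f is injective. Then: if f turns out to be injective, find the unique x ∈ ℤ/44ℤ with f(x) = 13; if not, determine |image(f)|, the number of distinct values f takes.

f(0) = 0^17 = 0.
f(22): Repeated squaring mod 44: 22^1 ≡ 22, 22^2 ≡ 22² = 484 ≡ 0, 22^4 ≡ 0² = 0, 22^8 ≡ 0² = 0, 22^16 ≡ 0² = 0. Since 17 = 16 + 1, 22^17 ≡ 0·22: 0·22 = 0. So 22^17 ≡ 0 (mod 44).
So f(0) = f(22) = 0 while 0 ≠ 22, so f is not injective.
Since f is not injective, we determine |image(f)|. Computing x^17 mod 44 for each x (by repeated squaring, reducing mod 44 at every step), the values f(0), f(1), …, f(43) are: 0, 1, 40, 31, 16, 25, 8, 39, 24, 37, 32, 11, 12, 29, 20, 27, 36, 41, 28, 35, 4, 21, 0, 23, 40, 9, 16, 3, 8, 17, 24, 15, 32, 33, 12, 7, 20, 5, 36, 19, 28, 13, 4, 43.
The distinct values are {0, 1, 3, 4, 5, 7, 8, 9, 11, 12, 13, 15, 16, 17, 19, 20, 21, 23, 24, 25, 27, 28, 29, 31, 32, 33, 35, 36, 37, 39, 40, 41, 43}; there are 33 of them.

33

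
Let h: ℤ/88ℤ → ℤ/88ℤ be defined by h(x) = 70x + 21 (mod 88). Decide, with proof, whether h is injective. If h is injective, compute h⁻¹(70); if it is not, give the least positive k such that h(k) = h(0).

44

By definition, h is injective if h(s) = h(t) implies s = t.
We have gcd(70, 88) = 2 > 1. Taking s = 0 and t = 44: h(0) = 21 and h(44) = 70·44 + 21 = 3101 ≡ 21 (mod 88).
So h(0) = h(44) while 0 ≠ 44, hence h is not injective.
Since h is not injective, we find the least positive k with h(k) = h(0): this means 70k ≡ 0 (mod 88), i.e. 88 ∣ 70k. Since gcd(70, 88) = 2, dividing through by 2 this holds exactly when 44 ∣ 35k, and as gcd(35, 44) = 1, exactly when 44 ∣ k.
The smallest positive such k is 44.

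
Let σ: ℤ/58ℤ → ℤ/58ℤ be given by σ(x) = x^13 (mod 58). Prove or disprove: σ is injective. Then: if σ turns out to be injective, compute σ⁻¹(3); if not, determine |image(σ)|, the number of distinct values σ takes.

Computing x^13 mod 58 for each x (by repeated squaring, reducing mod 58 at every step), the values σ(0), σ(1), …, σ(57) are: 0, 1, 14, 19, 22, 35, 34, 25, 18, 13, 26, 21, 12, 9, 2, 27, 20, 17, 8, 3, 16, 11, 4, 53, 52, 7, 10, 15, 28, 29, 30, 43, 48, 51, 6, 5, 54, 47, 42, 55, 50, 41, 38, 31, 56, 49, 46, 37, 32, 45, 40, 33, 24, 23, 36, 39, 44, 57.
Every element of ℤ/58ℤ appears exactly once in this list, so σ is a bijection, and in particular injective.
Since σ is injective, we read off the preimage of 3 from the same table: σ(19) = 3, so σ⁻¹(3) = 19.

19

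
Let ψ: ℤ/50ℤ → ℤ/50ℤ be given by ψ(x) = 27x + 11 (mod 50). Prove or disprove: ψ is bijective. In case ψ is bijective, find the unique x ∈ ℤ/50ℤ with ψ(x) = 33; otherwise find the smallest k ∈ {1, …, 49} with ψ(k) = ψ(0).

36

By definition, ψ is injective when ψ(a) = ψ(b) forces a = b.
If ψ(a) = ψ(b), then 27a ≡ 27b (mod 50). Because gcd(27, 50) = 1, we may cancel 27 to get a ≡ b (mod 50).
We now compute 27⁻¹ mod 50 explicitly. Euclid's algorithm: 50 = 1·27 + 23, 27 = 1·23 + 4, 23 = 5·4 + 3, 4 = 1·3 + 1; back-substituting gives 1 = 13·27 − 7·50, so 27⁻¹ ≡ 13 (mod 50).
For any y ∈ ℤ/50ℤ, x = 13(y − 11) mod 50 satisfies ψ(x) = 27·13(y − 11) + 11 ≡ y (since 27·13 ≡ 1 mod 50). So every y has a preimage.
Hence ψ is bijective.
Since ψ is bijective, we compute ψ⁻¹(33): solve 27x + 11 ≡ 33 (mod 50), i.e. 27x ≡ 22 (mod 50).
Multiplying by 27⁻¹ = 13 gives x ≡ 13·22 = 286 = 5·50 + 36 ≡ 36 (mod 50).
Check: ψ(36) = 27·36 + 11 = 983 = 19·50 + 33 ≡ 33 (mod 50).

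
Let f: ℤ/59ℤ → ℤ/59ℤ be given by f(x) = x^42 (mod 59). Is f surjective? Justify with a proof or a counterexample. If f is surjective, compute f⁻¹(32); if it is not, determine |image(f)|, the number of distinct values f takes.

30

f(29): Repeated squaring mod 59: 29^1 ≡ 29, 29^2 ≡ 29² = 841 ≡ 15, 29^4 ≡ 15² = 225 ≡ 48, 29^8 ≡ 48² = 2304 ≡ 3, 29^16 ≡ 3² = 9, 29^32 ≡ 9² = 81 ≡ 22. Since 42 = 32 + 8 + 2, 29^42 ≡ 22·3·15: 22·3 = 66 ≡ 7, then 7·15 = 105 ≡ 46. So 29^42 ≡ 46 (mod 59).
f(30): Repeated squaring mod 59: 30^1 ≡ 30, 30^2 ≡ 30² = 900 ≡ 15, 30^4 ≡ 15² = 225 ≡ 48, 30^8 ≡ 48² = 2304 ≡ 3, 30^16 ≡ 3² = 9, 30^32 ≡ 9² = 81 ≡ 22. Since 42 = 32 + 8 + 2, 30^42 ≡ 22·3·15: 22·3 = 66 ≡ 7, then 7·15 = 105 ≡ 46. So 30^42 ≡ 46 (mod 59).
So f(29) = f(30) = 46 while 29 ≠ 30, so f is not injective.
A non-injective map from the 59-element set ℤ/59ℤ to itself takes at most 58 distinct values, so it cannot be surjective. Therefore f is not surjective.
Since f is not surjective, we determine |image(f)|. Computing x^42 mod 59 for each x (by repeated squaring, reducing mod 59 at every step), the values f(0), f(1), …, f(58) are: 0, 1, 9, 25, 22, 28, 48, 4, 21, 35, 16, 5, 19, 27, 36, 51, 12, 15, 20, 57, 26, 41, 45, 3, 53, 17, 7, 49, 29, 46, 46, 29, 49, 7, 17, 53, 3, 45, 41, 26, 57, 20, 15, 12, 51, 36, 27, 19, 5, 16, 35, 21, 4, 48, 28, 22, 25, 9, 1.
The distinct values are {0, 1, 3, 4, 5, 7, 9, 12, 15, 16, 17, 19, 20, 21, 22, 25, 26, 27, 28, 29, 35, 36, 41, 45, 46, 48, 49, 51, 53, 57}; there are 30 of them.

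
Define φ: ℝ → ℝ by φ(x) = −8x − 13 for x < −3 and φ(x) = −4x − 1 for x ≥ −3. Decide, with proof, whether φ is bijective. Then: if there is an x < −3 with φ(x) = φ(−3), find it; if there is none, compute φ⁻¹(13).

Both pieces are strictly decreasing (slopes −8 and −4), so each is injective on its own interval.
The left piece maps (−∞, −3) onto (11, ∞); the right piece maps [−3, ∞) onto (−∞, 11].
Since 11 = 11, the images partition ℝ: φ is injective and surjective, hence bijective.
Because the two images are disjoint, no x < −3 has φ(x) = φ(−3), so we compute φ⁻¹(13): 13 lies in (11, ∞), so solve −8x − 13 = 13: x = (13 + 13)/(−8) = −13/4.

-13/4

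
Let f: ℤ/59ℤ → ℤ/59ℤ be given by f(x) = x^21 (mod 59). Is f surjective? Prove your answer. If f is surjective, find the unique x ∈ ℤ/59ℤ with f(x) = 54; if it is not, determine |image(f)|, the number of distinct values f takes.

56

Since 59 is prime, the nonzero elements of ℤ/59ℤ form a cyclic group of order 58.
As gcd(21, 58) = 1, raising to the 21st power is a bijection on this group: if u^21 ≡ v^21 then (uv^{−1})^21 = 1, and the only element of order dividing gcd(21, 58) = 1 is 1, so u = v.
With f(0) = 0 this makes f injective on all of ℤ/59ℤ, hence bijective (finite equal-size domain and codomain). In particular f is surjective.
Since f is surjective, we find the preimage of 54. The inverse of x ↦ x^21 on (ℤ/59ℤ)^× is x ↦ x^47, because 21·47 = 987 = 17·58 + 1 ≡ 1 (mod 58) and x^{58} = 1 for x ≠ 0 (Fermat). So f⁻¹(54) = 54^47 mod 59.
Repeated squaring mod 59: 54^1 ≡ 54, 54^2 ≡ 54² = 2916 ≡ 25, 54^4 ≡ 25² = 625 ≡ 35, 54^8 ≡ 35² = 1225 ≡ 45, 54^16 ≡ 45² = 2025 ≡ 19, 54^32 ≡ 19² = 361 ≡ 7. Since 47 = 32 + 8 + 4 + 2 + 1, 54^47 ≡ 7·45·35·25·54: 7·45 = 315 ≡ 20, then 20·35 = 700 ≡ 51, then 51·25 = 1275 ≡ 36, then 36·54 = 1944 ≡ 56. So 54^47 ≡ 56 (mod 59).
Hence f⁻¹(54) = 56.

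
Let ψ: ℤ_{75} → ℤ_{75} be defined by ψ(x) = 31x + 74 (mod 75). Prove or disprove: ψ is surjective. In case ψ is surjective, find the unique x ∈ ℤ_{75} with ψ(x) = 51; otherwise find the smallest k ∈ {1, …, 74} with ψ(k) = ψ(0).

By definition, surjectivity means every element of the codomain has a preimage under ψ.
Since gcd(31, 75) = 1, 31 is invertible modulo 75. Euclid's algorithm: 75 = 2·31 + 13, 31 = 2·13 + 5, 13 = 2·5 + 3, 5 = 1·3 + 2, 3 = 1·2 + 1; back-substituting gives 1 = 46·31 − 19·75, so 31⁻¹ ≡ 46 (mod 75).
For any y ∈ ℤ_{75}, x = 46(y − 74) mod 75 satisfies ψ(x) = 31·46(y − 74) + 74 ≡ y (since 31·46 ≡ 1 mod 75). So every y has a preimage.
Thus ψ is surjective.
Since ψ is surjective, we find ψ⁻¹(51): we need 31x ≡ 51 − 74 ≡ 52 (mod 75). Using 31⁻¹ = 46: x ≡ 46·52 = 2392 = 31·75 + 67, so x = 67.
Check: ψ(67) = 31·67 + 74 = 2151 = 28·75 + 51 ≡ 51 (mod 75).

67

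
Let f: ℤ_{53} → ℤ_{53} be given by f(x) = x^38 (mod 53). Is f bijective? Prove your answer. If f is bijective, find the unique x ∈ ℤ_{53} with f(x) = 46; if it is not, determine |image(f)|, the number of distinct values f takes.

27

f(26): Repeated squaring mod 53: 26^1 ≡ 26, 26^2 ≡ 26² = 676 ≡ 40, 26^4 ≡ 40² = 1600 ≡ 10, 26^8 ≡ 10² = 100 ≡ 47, 26^16 ≡ 47² = 2209 ≡ 36, 26^32 ≡ 36² = 1296 ≡ 24. Since 38 = 32 + 4 + 2, 26^38 ≡ 24·10·40: 24·10 = 240 ≡ 28, then 28·40 = 1120 ≡ 7. So 26^38 ≡ 7 (mod 53).
f(27): Repeated squaring mod 53: 27^1 ≡ 27, 27^2 ≡ 27² = 729 ≡ 40, 27^4 ≡ 40² = 1600 ≡ 10, 27^8 ≡ 10² = 100 ≡ 47, 27^16 ≡ 47² = 2209 ≡ 36, 27^32 ≡ 36² = 1296 ≡ 24. Since 38 = 32 + 4 + 2, 27^38 ≡ 24·10·40: 24·10 = 240 ≡ 28, then 28·40 = 1120 ≡ 7. So 27^38 ≡ 7 (mod 53).
So f(26) = f(27) = 7 while 26 ≠ 27, thus f is not injective, hence not bijective.
Since f is not bijective, we determine |image(f)|. Computing x^38 mod 53 for each x (by repeated squaring, reducing mod 53 at every step), the values f(0), f(1), …, f(52) are: 0, 1, 38, 43, 13, 6, 44, 15, 17, 47, 16, 24, 29, 49, 40, 46, 10, 28, 37, 4, 25, 9, 11, 52, 42, 36, 7, 7, 36, 42, 52, 11, 9, 25, 4, 37, 28, 10, 46, 40, 49, 29, 24, 16, 47, 17, 15, 44, 6, 13, 43, 38, 1.
The distinct values are {0, 1, 4, 6, 7, 9, 10, 11, 13, 15, 16, 17, 24, 25, 28, 29, 36, 37, 38, 40, 42, 43, 44, 46, 47, 49, 52}; there are 27 of them.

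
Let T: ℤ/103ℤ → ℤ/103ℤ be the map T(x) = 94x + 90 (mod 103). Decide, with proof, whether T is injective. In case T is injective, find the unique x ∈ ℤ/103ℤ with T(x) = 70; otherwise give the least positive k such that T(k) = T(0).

48

Suppose T(x_1) = T(x_2) in ℤ/103ℤ. Then 94x_1 + 90 ≡ 94x_2 + 90 (mod 103), therefore 94(x_1 − x_2) ≡ 0 (mod 103).
Since gcd(94, 103) = 1, 94 is invertible modulo 103, so x_1 − x_2 ≡ 0 (mod 103), i.e. x_1 = x_2.
Therefore T is injective.
We now compute 94⁻¹ mod 103 explicitly. Euclid's algorithm: 103 = 1·94 + 9, 94 = 10·9 + 4, 9 = 2·4 + 1; back-substituting gives 1 = 80·94 − 73·103, so 94⁻¹ ≡ 80 (mod 103).
Since T is injective, we compute T⁻¹(70): solve 94x + 90 ≡ 70 (mod 103), i.e. 94x ≡ 83 (mod 103).
Multiplying by 94⁻¹ = 80 gives x ≡ 80·83 = 6640 = 64·103 + 48 ≡ 48 (mod 103).
Check: T(48) = 94·48 + 90 = 4602 = 44·103 + 70 ≡ 70 (mod 103).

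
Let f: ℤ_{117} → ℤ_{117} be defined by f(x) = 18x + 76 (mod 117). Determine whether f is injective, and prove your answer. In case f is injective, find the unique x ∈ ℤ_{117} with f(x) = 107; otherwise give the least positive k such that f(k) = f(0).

13

We have gcd(18, 117) = 9 > 1. Taking a = 0 and b = 13: f(0) = 76 and f(13) = 18·13 + 76 = 310 ≡ 76 (mod 117).
So f(0) = f(13) while 0 ≠ 13, hence f is not injective.
Since f is not injective, we find the least positive k with f(k) = f(0): this means 18k ≡ 0 (mod 117), i.e. 117 ∣ 18k. Since gcd(18, 117) = 9, dividing through by 9 this holds exactly when 13 ∣ 2k, and as gcd(2, 13) = 1, exactly when 13 ∣ k.
The smallest positive such k is 13.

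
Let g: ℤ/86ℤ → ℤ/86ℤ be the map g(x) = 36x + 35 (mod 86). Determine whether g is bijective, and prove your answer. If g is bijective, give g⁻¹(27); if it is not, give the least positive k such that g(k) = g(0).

43

We have gcd(36, 86) = 2 > 1. Taking a = 0 and b = 43: g(0) = 35 and g(43) = 36·43 + 35 = 1583 ≡ 35 (mod 86).
So g(0) = g(43) while 0 ≠ 43, therefore g is not injective, hence not bijective.
Since g is not bijective, we find the least positive k with g(k) = g(0): this means 36k ≡ 0 (mod 86), i.e. 86 ∣ 36k. Since gcd(36, 86) = 2, dividing through by 2 this holds exactly when 43 ∣ 18k, and as gcd(18, 43) = 1, exactly when 43 ∣ k.
The smallest positive such k is 43.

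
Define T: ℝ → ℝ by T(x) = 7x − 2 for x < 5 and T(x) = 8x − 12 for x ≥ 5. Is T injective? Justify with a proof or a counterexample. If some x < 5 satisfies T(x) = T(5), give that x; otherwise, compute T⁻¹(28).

30/7

Both pieces are strictly increasing (slopes 7 and 8), so each is injective on its own interval.
The left piece maps (−∞, 5) onto (−∞, 33); the right piece maps [5, ∞) onto [28, ∞).
These images overlap. In particular T(5) = 28 (right piece), and solving 7x − 2 = 28 on the left piece gives x = 30/7 < 5.
So T(30/7) = T(5) with 30/7 ≠ 5, and T is not injective. This x = 30/7 is the requested value below 5.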